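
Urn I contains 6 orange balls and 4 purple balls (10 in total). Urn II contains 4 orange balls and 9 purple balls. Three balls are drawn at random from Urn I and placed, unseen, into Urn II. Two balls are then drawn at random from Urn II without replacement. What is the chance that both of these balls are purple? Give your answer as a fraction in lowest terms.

Condition on how many of the transferred balls are purple (from Urn I: 4 purple of 10; then Urn II has 16 total).
  0 purple: C(4,0)C(6,3)/C(10,3) = 1/6; then P = C(9,2)/C(16,2) = 3/10
  1 purple: C(4,1)C(6,2)/C(10,3) = 1/2; then P = C(10,2)/C(16,2) = 3/8
  2 purple: C(4,2)C(6,1)/C(10,3) = 3/10; then P = C(11,2)/C(16,2) = 11/24
  3 purple: C(4,3)C(6,0)/C(10,3) = 1/30; then P = C(12,2)/C(16,2) = 11/20
P(both purple) = 59/150 ≈ 0.3933.

59/150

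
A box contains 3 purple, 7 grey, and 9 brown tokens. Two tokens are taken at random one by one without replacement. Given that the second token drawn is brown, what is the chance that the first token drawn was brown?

4/9

P(first=brown and the second token drawn is brown) = (9/19)·(8/18) = 4/19.
P(the second token drawn is brown) = Σ over first color = 3/38 + 7/38 + 4/19 = 9/19.
By Bayes, P(first=brown | the second token drawn is brown) = 4/19 / 9/19 = 4/9 ≈ 0.4444.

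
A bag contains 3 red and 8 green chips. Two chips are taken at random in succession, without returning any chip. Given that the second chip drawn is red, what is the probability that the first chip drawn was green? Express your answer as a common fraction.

4/5

P(first=green and the second chip drawn is red) = (8/11)·(3/10) = 12/55.
P(the second chip drawn is red) = Σ over first color = 3/55 + 12/55 = 3/11.
By Bayes, P(first=green | the second chip drawn is red) = 12/55 / 3/11 = 4/5 ≈ 0.8000.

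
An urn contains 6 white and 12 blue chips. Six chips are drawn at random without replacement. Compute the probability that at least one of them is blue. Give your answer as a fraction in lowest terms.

Use the complement: P(at least one blue) = 1 − P(no blue).
P(none) = C(6,6)/C(18,6) = 1/18564.
So P = 1 − 1/18564 = 18563/18564 ≈ 0.9999.

18563/18564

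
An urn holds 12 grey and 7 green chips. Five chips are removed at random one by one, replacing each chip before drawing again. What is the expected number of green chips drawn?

35/19

By linearity of expectation, E[X] = Σ P(draw i is green); each independent draw has P(green) = 7/19.
E[X] = 5 · 7/19 = 35/19 ≈ 1.8421.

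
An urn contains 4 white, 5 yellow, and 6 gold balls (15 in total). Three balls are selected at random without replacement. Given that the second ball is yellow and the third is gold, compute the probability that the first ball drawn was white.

4/13

P(first=white and the second ball is yellow and the third is gold) = (4/15)·(5/14)·(6/13) = 4/91.
P(E) = Σ over first color = 4/91 + 4/91 + 5/91 = 1/7.
By Bayes, P(first=white | E) = 4/91 / 1/7 = 4/13 ≈ 0.3077.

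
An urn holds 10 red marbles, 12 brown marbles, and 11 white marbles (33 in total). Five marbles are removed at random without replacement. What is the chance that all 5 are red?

Unordered draws without replacement: count favorable combinations over C(33,5).
Favorable = C(10,5) · C(12,0) · C(11,0) = 252; total = C(33,5) = 237336.
P = 252/237336 = 21/19778 ≈ 0.0011.

21/19778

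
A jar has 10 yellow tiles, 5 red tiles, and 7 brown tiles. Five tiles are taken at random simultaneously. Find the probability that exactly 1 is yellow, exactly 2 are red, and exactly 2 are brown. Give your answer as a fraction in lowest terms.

Unordered draws without replacement: count favorable combinations over C(22,5).
Favorable = C(10,1) · C(5,2) · C(7,2) = 2100; total = C(22,5) = 26334.
P = 2100/26334 = 50/627 ≈ 0.0797.

50/627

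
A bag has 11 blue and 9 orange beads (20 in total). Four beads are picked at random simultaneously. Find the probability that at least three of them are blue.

121/323

Sum the hypergeometric tail for j = 3,…,4 blue beads.
Favorable = C(11,3)·C(9,1) + C(11,4)·C(9,0) = 1815; total = C(20,4) = 4845.
P = 1815/4845 = 121/323 ≈ 0.3746.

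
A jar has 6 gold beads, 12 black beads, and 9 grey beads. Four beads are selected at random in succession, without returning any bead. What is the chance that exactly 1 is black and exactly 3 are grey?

Unordered draws without replacement: count favorable combinations over C(27,4).
Favorable = C(6,0) · C(12,1) · C(9,3) = 1008; total = C(27,4) = 17550.
P = 1008/17550 = 56/975 ≈ 0.0574.

56/975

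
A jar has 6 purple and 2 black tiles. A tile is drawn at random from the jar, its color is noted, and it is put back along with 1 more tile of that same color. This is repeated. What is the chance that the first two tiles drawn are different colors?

Either black then purple, or purple then black; after the first draw the total is 9.
P = (2/8)·(6/9) + (6/8)·(2/9) = 1/3 ≈ 0.3333.

1/3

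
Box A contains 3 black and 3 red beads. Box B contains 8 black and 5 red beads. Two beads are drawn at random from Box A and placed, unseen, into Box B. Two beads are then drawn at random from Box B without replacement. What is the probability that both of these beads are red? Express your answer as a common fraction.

76/525

Condition on how many of the transferred beads are red (from Box A: 3 red of 6; then Box B has 15 total).
  0 red: C(3,0)C(3,2)/C(6,2) = 1/5; then P = C(5,2)/C(15,2) = 2/21
  1 red: C(3,1)C(3,1)/C(6,2) = 3/5; then P = C(6,2)/C(15,2) = 1/7
  2 red: C(3,2)C(3,0)/C(6,2) = 1/5; then P = C(7,2)/C(15,2) = 1/5
P(both red) = 76/525 ≈ 0.1448.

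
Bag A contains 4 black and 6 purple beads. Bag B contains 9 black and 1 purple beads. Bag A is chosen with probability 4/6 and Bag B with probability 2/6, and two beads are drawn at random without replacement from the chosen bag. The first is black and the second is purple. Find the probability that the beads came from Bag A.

P(E | Bag A) = 4/15; P(E | Bag B) = 1/10.
P(E) = 2/3·4/15 + 1/3·1/10 = 19/90.
By Bayes' rule, P(Bag A | E) = 8/45 / 19/90 = 16/19 ≈ 0.8421.

16/19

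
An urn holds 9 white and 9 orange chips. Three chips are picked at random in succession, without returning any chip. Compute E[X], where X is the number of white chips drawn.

By linearity of expectation, E[X] = Σ P(draw i is white); by symmetry each draw (even without replacement) has P(white) = 9/18.
E[X] = 3 · 9/18 = 3/2 ≈ 1.5000.

3/2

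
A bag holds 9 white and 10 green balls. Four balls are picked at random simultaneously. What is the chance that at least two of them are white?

Sum the hypergeometric tail for j = 2,…,4 white balls.
Favorable = C(9,2)·C(10,2) + C(9,3)·C(10,1) + C(9,4)·C(10,0) = 2586; total = C(19,4) = 3876.
P = 2586/3876 = 431/646 ≈ 0.6672.

431/646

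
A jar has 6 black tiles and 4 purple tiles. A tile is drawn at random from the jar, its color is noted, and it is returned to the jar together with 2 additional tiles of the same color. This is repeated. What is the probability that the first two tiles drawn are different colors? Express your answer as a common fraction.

2/5

Either black then purple, or purple then black; after the first draw the total is 12.
P = (6/10)·(4/12) + (4/10)·(6/12) = 2/5 ≈ 0.4000.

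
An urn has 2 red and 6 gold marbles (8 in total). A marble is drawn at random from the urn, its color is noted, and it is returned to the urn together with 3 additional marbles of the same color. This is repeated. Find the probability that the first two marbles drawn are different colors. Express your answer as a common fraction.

3/11

Either red then gold, or gold then red; after the first draw the total is 11.
P = (2/8)·(6/11) + (6/8)·(2/11) = 3/11 ≈ 0.2727.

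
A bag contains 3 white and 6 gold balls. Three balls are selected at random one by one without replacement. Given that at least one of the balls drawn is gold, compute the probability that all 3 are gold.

20/83

P(all 3 gold) = C(6,3)/C(9,3) = 5/21; P(at least one gold) = 1 − C(3,3)/C(9,3) = 83/84.
Since 'all 3 gold' ⊆ 'at least one gold', P(all 3 | at least one) = 5/21 / 83/84 = 20/83 ≈ 0.2410.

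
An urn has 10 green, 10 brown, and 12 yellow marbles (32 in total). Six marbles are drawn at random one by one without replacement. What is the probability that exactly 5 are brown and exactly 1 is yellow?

3/899

Unordered draws without replacement: count favorable combinations over C(32,6).
Favorable = C(10,0) · C(10,5) · C(12,1) = 3024; total = C(32,6) = 906192.
P = 3024/906192 = 3/899 ≈ 0.0033.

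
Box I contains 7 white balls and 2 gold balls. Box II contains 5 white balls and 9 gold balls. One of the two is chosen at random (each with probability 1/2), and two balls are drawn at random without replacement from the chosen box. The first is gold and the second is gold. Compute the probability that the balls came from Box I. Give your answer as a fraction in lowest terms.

91/1387

P(E | Box I) = 1/36; P(E | Box II) = 36/91.
P(E) = 1/2·1/36 + 1/2·36/91 = 1387/6552.
By Bayes' rule, P(Box I | E) = 1/72 / 1387/6552 = 91/1387 ≈ 0.0656.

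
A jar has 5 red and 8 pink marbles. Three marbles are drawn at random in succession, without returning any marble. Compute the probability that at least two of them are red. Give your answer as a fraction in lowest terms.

Sum the hypergeometric tail for j = 2,…,3 red marbles.
Favorable = C(5,2)·C(8,1) + C(5,3)·C(8,0) = 90; total = C(13,3) = 286.
P = 90/286 = 45/143 ≈ 0.3147.

45/143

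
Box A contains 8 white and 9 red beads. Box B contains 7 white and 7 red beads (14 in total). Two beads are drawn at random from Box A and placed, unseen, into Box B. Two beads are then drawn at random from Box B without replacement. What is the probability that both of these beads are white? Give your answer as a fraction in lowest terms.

63/272

Condition on how many of the transferred beads are white (from Box A: 8 white of 17; then Box B has 16 total).
  0 white: C(8,0)C(9,2)/C(17,2) = 9/34; then P = C(7,2)/C(16,2) = 7/40
  1 white: C(8,1)C(9,1)/C(17,2) = 9/17; then P = C(8,2)/C(16,2) = 7/30
  2 white: C(8,2)C(9,0)/C(17,2) = 7/34; then P = C(9,2)/C(16,2) = 3/10
P(both white) = 63/272 ≈ 0.2316.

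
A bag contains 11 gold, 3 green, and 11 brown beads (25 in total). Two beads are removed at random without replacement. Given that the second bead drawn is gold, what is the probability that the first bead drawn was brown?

11/24

P(first=brown and the second bead drawn is gold) = (11/25)·(11/24) = 121/600.
P(the second bead drawn is gold) = Σ over first color = 11/60 + 11/200 + 121/600 = 11/25.
By Bayes, P(first=brown | the second bead drawn is gold) = 121/600 / 11/25 = 11/24 ≈ 0.4583.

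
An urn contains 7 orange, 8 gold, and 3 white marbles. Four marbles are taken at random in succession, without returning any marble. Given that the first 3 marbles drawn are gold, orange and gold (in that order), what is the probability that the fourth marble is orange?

After removing 1 orange, 2 gold, the urn has 6 orange out of 15 remaining.
P(fourth is orange | given) = 6/15 = 2/5 ≈ 0.4000.

2/5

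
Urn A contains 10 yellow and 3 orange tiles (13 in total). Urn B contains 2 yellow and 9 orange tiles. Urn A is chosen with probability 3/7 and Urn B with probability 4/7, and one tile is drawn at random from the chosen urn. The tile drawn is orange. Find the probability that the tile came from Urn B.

52/63

P(orange | Urn A) = 3/13; P(orange | Urn B) = 9/11.
P(orange) = 3/7·3/13 + 4/7·9/11 = 81/143.
By Bayes' rule, P(Urn B | orange) = 36/77 / 81/143 = 52/63 ≈ 0.8254.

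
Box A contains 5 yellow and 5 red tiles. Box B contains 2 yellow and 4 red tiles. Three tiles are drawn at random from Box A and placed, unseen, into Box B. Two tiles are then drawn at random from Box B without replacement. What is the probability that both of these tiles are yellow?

Condition on how many of the transferred tiles are yellow (from Box A: 5 yellow of 10; then Box B has 9 total).
  0 yellow: C(5,0)C(5,3)/C(10,3) = 1/12; then P = C(2,2)/C(9,2) = 1/36
  1 yellow: C(5,1)C(5,2)/C(10,3) = 5/12; then P = C(3,2)/C(9,2) = 1/12
  2 yellow: C(5,2)C(5,1)/C(10,3) = 5/12; then P = C(4,2)/C(9,2) = 1/6
  3 yellow: C(5,3)C(5,0)/C(10,3) = 1/12; then P = C(5,2)/C(9,2) = 5/18
P(both yellow) = 7/54 ≈ 0.1296.

7/54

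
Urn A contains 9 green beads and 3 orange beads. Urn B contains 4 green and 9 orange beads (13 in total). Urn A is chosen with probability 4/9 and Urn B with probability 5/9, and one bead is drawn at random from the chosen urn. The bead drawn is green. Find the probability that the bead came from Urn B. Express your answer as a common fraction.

20/59

P(green | Urn A) = 3/4; P(green | Urn B) = 4/13.
P(green) = 4/9·3/4 + 5/9·4/13 = 59/117.
By Bayes' rule, P(Urn B | green) = 20/117 / 59/117 = 20/59 ≈ 0.3390.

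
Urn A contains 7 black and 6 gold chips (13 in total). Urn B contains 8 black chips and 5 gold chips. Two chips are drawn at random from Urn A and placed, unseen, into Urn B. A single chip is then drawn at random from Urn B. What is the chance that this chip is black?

Condition on how many of the transferred chips are black (from Urn A: 7 black of 13; then Urn B has 15 total).
  0 black: C(7,0)C(6,2)/C(13,2) = 5/26; then P = 8/15
  1 black: C(7,1)C(6,1)/C(13,2) = 7/13; then P = 9/15
  2 black: C(7,2)C(6,0)/C(13,2) = 7/26; then P = 10/15
P(black from Urn B) = 118/195 ≈ 0.6051.

118/195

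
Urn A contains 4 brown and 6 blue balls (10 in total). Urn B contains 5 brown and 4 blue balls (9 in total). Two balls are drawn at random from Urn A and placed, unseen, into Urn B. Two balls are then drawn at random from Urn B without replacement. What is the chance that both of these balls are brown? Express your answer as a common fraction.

212/825

Condition on how many of the transferred balls are brown (from Urn A: 4 brown of 10; then Urn B has 11 total).
  0 brown: C(4,0)C(6,2)/C(10,2) = 1/3; then P = C(5,2)/C(11,2) = 2/11
  1 brown: C(4,1)C(6,1)/C(10,2) = 8/15; then P = C(6,2)/C(11,2) = 3/11
  2 brown: C(4,2)C(6,0)/C(10,2) = 2/15; then P = C(7,2)/C(11,2) = 21/55
P(both brown) = 212/825 ≈ 0.2570.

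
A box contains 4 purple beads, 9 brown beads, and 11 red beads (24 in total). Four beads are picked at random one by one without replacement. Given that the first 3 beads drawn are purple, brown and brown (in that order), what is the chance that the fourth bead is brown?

After removing 1 purple, 2 brown, the box has 7 brown out of 21 remaining.
P(fourth is brown | given) = 7/21 = 1/3 ≈ 0.3333.

1/3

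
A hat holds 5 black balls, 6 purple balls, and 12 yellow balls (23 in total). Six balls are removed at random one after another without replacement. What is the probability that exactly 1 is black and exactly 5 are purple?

10/33649

Unordered draws without replacement: count favorable combinations over C(23,6).
Favorable = C(5,1) · C(6,5) · C(12,0) = 30; total = C(23,6) = 100947.
P = 30/100947 = 10/33649 ≈ 0.0003.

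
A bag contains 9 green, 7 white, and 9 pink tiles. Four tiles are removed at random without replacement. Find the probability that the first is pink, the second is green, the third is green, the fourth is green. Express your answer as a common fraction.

Multiply the conditional probability of each draw in order, without replacement, so each draw removes one from its color and from the total.
P = (9/25) · (9/24) · (8/23) · (7/22) = 189/12650 ≈ 0.0149.

189/12650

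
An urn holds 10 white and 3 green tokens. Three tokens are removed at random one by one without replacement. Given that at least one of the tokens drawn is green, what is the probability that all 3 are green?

P(all 3 green) = C(3,3)/C(13,3) = 1/286; P(at least one green) = 1 − C(10,3)/C(13,3) = 83/143.
Since 'all 3 green' ⊆ 'at least one green', P(all 3 | at least one) = 1/286 / 83/143 = 1/166 ≈ 0.0060.

1/166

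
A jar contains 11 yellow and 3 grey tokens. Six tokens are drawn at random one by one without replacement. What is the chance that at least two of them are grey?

5/13

Sum the hypergeometric tail for j = 2,…,3 grey tokens.
Favorable = C(3,2)·C(11,4) + C(3,3)·C(11,3) = 1155; total = C(14,6) = 3003.
P = 1155/3003 = 5/13 ≈ 0.3846.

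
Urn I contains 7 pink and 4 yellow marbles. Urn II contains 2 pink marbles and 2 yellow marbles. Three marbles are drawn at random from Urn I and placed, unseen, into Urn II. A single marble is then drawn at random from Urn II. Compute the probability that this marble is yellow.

Condition on how many of the transferred marbles are yellow (from Urn I: 4 yellow of 11; then Urn II has 7 total).
  0 yellow: C(4,0)C(7,3)/C(11,3) = 7/33; then P = 2/7
  1 yellow: C(4,1)C(7,2)/C(11,3) = 28/55; then P = 3/7
  2 yellow: C(4,2)C(7,1)/C(11,3) = 14/55; then P = 4/7
  3 yellow: C(4,3)C(7,0)/C(11,3) = 4/165; then P = 5/7
P(yellow from Urn II) = 34/77 ≈ 0.4416.

34/77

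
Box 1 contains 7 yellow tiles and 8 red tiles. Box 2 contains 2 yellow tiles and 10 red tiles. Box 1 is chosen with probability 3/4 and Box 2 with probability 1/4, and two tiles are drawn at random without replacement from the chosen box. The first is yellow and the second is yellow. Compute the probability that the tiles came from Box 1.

P(E | Box 1) = 1/5; P(E | Box 2) = 1/66.
P(E) = 3/4·1/5 + 1/4·1/66 = 203/1320.
By Bayes' rule, P(Box 1 | E) = 3/20 / 203/1320 = 198/203 ≈ 0.9754.

198/203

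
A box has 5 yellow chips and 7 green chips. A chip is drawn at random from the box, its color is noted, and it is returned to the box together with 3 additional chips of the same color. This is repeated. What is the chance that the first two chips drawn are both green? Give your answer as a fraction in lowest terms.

After a green draw the box holds 10 green out of 15.
P = (7/12)·(10/15) = 7/18 ≈ 0.3889.

7/18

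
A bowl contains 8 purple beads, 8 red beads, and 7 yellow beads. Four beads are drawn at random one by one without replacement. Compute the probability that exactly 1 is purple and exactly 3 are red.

64/1265

Unordered draws without replacement: count favorable combinations over C(23,4).
Favorable = C(8,1) · C(8,3) · C(7,0) = 448; total = C(23,4) = 8855.
P = 448/8855 = 64/1265 ≈ 0.0506.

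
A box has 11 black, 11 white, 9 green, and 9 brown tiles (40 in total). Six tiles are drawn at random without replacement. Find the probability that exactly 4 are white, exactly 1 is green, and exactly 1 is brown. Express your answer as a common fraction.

891/127946

Unordered draws without replacement: count favorable combinations over C(40,6).
Favorable = C(11,0) · C(11,4) · C(9,1) · C(9,1) = 26730; total = C(40,6) = 3838380.
P = 26730/3838380 = 891/127946 ≈ 0.0070.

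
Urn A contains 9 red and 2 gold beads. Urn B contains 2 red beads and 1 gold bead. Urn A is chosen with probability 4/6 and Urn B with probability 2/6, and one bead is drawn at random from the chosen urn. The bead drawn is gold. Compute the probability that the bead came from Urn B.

11/23

P(gold | Urn A) = 2/11; P(gold | Urn B) = 1/3.
P(gold) = 2/3·2/11 + 1/3·1/3 = 23/99.
By Bayes' rule, P(Urn B | gold) = 1/9 / 23/99 = 11/23 ≈ 0.4783.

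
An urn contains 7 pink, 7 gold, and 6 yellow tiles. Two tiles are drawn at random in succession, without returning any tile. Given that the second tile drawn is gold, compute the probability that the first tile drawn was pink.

7/19

P(first=pink and the second tile drawn is gold) = (7/20)·(7/19) = 49/380.
P(the second tile drawn is gold) = Σ over first color = 49/380 + 21/190 + 21/190 = 7/20.
By Bayes, P(first=pink | the second tile drawn is gold) = 49/380 / 7/20 = 7/19 ≈ 0.3684.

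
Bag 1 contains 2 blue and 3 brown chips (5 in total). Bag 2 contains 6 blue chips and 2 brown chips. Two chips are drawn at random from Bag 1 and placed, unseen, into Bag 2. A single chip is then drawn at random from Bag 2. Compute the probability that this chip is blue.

17/25

Condition on how many of the transferred chips are blue (from Bag 1: 2 blue of 5; then Bag 2 has 10 total).
  0 blue: C(2,0)C(3,2)/C(5,2) = 3/10; then P = 6/10
  1 blue: C(2,1)C(3,1)/C(5,2) = 3/5; then P = 7/10
  2 blue: C(2,2)C(3,0)/C(5,2) = 1/10; then P = 8/10
P(blue from Bag 2) = 17/25 ≈ 0.6800.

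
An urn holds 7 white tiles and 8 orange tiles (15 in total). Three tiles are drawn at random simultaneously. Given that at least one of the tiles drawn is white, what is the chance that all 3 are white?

5/57

P(all 3 white) = C(7,3)/C(15,3) = 1/13; P(at least one white) = 1 − C(8,3)/C(15,3) = 57/65.
Since 'all 3 white' ⊆ 'at least one white', P(all 3 | at least one) = 1/13 / 57/65 = 5/57 ≈ 0.0877.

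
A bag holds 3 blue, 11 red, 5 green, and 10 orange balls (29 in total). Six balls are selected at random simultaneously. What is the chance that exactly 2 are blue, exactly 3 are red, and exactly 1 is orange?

55/5278

Unordered draws without replacement: count favorable combinations over C(29,6).
Favorable = C(3,2) · C(11,3) · C(5,0) · C(10,1) = 4950; total = C(29,6) = 475020.
P = 4950/475020 = 55/5278 ≈ 0.0104.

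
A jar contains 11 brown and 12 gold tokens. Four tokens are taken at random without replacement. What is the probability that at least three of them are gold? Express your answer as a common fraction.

Sum the hypergeometric tail for j = 3,…,4 gold tokens.
Favorable = C(12,3)·C(11,1) + C(12,4)·C(11,0) = 2915; total = C(23,4) = 8855.
P = 2915/8855 = 53/161 ≈ 0.3292.

53/161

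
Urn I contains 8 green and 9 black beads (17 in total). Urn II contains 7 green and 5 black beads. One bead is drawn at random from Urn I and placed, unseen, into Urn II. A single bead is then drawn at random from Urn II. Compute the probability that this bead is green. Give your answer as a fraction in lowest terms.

Condition on how many of the transferred beads are green (from Urn I: 8 green of 17; then Urn II has 13 total).
  0 green: C(8,0)C(9,1)/C(17,1) = 9/17; then P = 7/13
  1 green: C(8,1)C(9,0)/C(17,1) = 8/17; then P = 8/13
P(green from Urn II) = 127/221 ≈ 0.5747.

127/221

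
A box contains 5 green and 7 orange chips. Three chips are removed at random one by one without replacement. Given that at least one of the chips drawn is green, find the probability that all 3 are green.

2/37

P(all 3 green) = C(5,3)/C(12,3) = 1/22; P(at least one green) = 1 − C(7,3)/C(12,3) = 37/44.
Since 'all 3 green' ⊆ 'at least one green', P(all 3 | at least one) = 1/22 / 37/44 = 2/37 ≈ 0.0541.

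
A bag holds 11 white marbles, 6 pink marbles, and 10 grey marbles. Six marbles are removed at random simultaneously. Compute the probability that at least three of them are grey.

Sum the hypergeometric tail for j = 3,…,6 grey marbles.
Favorable = C(10,3)·C(17,3) + C(10,4)·C(17,2) + C(10,5)·C(17,1) + C(10,6)·C(17,0) = 114654; total = C(27,6) = 296010.
P = 114654/296010 = 19109/49335 ≈ 0.3873.

19109/49335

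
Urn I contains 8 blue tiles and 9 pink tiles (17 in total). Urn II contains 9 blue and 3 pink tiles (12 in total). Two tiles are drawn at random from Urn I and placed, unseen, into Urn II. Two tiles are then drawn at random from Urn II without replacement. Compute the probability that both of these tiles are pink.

Condition on how many of the transferred tiles are pink (from Urn I: 9 pink of 17; then Urn II has 14 total).
  0 pink: C(9,0)C(8,2)/C(17,2) = 7/34; then P = C(3,2)/C(14,2) = 3/91
  1 pink: C(9,1)C(8,1)/C(17,2) = 9/17; then P = C(4,2)/C(14,2) = 6/91
  2 pink: C(9,2)C(8,0)/C(17,2) = 9/34; then P = C(5,2)/C(14,2) = 10/91
P(both pink) = 219/3094 ≈ 0.0708.

219/3094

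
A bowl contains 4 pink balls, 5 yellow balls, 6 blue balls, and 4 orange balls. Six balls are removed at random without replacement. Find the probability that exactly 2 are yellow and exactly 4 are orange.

5/13566

Unordered draws without replacement: count favorable combinations over C(19,6).
Favorable = C(4,0) · C(5,2) · C(6,0) · C(4,4) = 10; total = C(19,6) = 27132.
P = 10/27132 = 5/13566 ≈ 0.0004.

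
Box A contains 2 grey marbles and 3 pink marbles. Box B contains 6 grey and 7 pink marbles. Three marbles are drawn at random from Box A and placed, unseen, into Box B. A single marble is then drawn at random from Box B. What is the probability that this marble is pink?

Condition on how many of the transferred marbles are pink (from Box A: 3 pink of 5; then Box B has 16 total).
  1 pink: C(3,1)C(2,2)/C(5,3) = 3/10; then P = 8/16
  2 pink: C(3,2)C(2,1)/C(5,3) = 3/5; then P = 9/16
  3 pink: C(3,3)C(2,0)/C(5,3) = 1/10; then P = 10/16
P(pink from Box B) = 11/20 ≈ 0.5500.

11/20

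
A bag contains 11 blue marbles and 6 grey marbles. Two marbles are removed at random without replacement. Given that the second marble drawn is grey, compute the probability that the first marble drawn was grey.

P(first=grey and the second marble drawn is grey) = (6/17)·(5/16) = 15/136.
P(the second marble drawn is grey) = Σ over first color = 33/136 + 15/136 = 6/17.
By Bayes, P(first=grey | the second marble drawn is grey) = 15/136 / 6/17 = 5/16 ≈ 0.3125.

5/16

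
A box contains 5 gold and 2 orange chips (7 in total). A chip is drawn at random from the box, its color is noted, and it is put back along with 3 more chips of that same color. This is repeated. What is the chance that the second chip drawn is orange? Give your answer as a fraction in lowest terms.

Condition on the first draw. If first is orange (prob 2/7), second-orange has prob (5)/(10); if not (prob 5/7), it has prob 2/(10).
P = (2/7)·(5/10) + (5/7)·(2/10) = 2/7 ≈ 0.2857.

2/7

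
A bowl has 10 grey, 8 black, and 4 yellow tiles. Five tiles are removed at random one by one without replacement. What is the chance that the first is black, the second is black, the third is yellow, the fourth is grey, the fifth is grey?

Multiply the conditional probability of each draw in order, without replacement, so each draw removes one from its color and from the total.
P = (8/22) · (7/21) · (4/20) · (10/19) · (9/18) = 4/627 ≈ 0.0064.

4/627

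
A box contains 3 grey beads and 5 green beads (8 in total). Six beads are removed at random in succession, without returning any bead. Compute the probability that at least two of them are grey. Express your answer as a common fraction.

25/28

Sum the hypergeometric tail for j = 2,…,3 grey beads.
Favorable = C(3,2)·C(5,4) + C(3,3)·C(5,3) = 25; total = C(8,6) = 28.
P = 25/28 = 25/28 ≈ 0.8929.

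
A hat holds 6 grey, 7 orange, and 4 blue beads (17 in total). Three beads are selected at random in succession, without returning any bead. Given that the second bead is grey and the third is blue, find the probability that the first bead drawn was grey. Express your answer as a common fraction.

P(first=grey and the second bead is grey and the third is blue) = (6/17)·(5/16)·(4/15) = 1/34.
P(E) = Σ over first color = 1/34 + 7/170 + 3/170 = 3/34.
By Bayes, P(first=grey | E) = 1/34 / 3/34 = 1/3 ≈ 0.3333.

1/3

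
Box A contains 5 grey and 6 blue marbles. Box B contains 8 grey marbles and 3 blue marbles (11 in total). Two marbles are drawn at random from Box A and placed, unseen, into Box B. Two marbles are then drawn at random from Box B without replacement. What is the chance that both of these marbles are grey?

5/11

Condition on how many of the transferred marbles are grey (from Box A: 5 grey of 11; then Box B has 13 total).
  0 grey: C(5,0)C(6,2)/C(11,2) = 3/11; then P = C(8,2)/C(13,2) = 14/39
  1 grey: C(5,1)C(6,1)/C(11,2) = 6/11; then P = C(9,2)/C(13,2) = 6/13
  2 grey: C(5,2)C(6,0)/C(11,2) = 2/11; then P = C(10,2)/C(13,2) = 15/26
P(both grey) = 5/11 ≈ 0.4545.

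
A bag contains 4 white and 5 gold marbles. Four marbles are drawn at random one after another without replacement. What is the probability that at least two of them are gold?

Sum the hypergeometric tail for j = 2,…,4 gold marbles.
Favorable = C(5,2)·C(4,2) + C(5,3)·C(4,1) + C(5,4)·C(4,0) = 105; total = C(9,4) = 126.
P = 105/126 = 5/6 ≈ 0.8333.

5/6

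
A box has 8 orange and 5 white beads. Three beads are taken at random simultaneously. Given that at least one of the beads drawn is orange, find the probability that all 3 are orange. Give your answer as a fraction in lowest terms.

P(all 3 orange) = C(8,3)/C(13,3) = 28/143; P(at least one orange) = 1 − C(5,3)/C(13,3) = 138/143.
Since 'all 3 orange' ⊆ 'at least one orange', P(all 3 | at least one) = 28/143 / 138/143 = 14/69 ≈ 0.2029.

14/69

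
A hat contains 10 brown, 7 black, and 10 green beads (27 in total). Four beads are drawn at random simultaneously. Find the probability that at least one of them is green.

Use the complement: P(at least one green) = 1 − P(no green).
P(none) = C(17,4)/C(27,4) = 2380/17550.
So P = 1 − 2380/17550 = 1517/1755 ≈ 0.8644.

1517/1755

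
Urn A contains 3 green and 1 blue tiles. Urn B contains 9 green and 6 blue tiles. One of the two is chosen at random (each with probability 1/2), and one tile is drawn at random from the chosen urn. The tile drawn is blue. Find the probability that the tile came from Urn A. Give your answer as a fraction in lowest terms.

5/13

P(blue | Urn A) = 1/4; P(blue | Urn B) = 2/5.
P(blue) = 1/2·1/4 + 1/2·2/5 = 13/40.
By Bayes' rule, P(Urn A | blue) = 1/8 / 13/40 = 5/13 ≈ 0.3846.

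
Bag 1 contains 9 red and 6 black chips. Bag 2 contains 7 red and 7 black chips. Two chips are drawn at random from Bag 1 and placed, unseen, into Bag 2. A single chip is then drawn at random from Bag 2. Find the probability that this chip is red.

Condition on how many of the transferred chips are red (from Bag 1: 9 red of 15; then Bag 2 has 16 total).
  0 red: C(9,0)C(6,2)/C(15,2) = 1/7; then P = 7/16
  1 red: C(9,1)C(6,1)/C(15,2) = 18/35; then P = 8/16
  2 red: C(9,2)C(6,0)/C(15,2) = 12/35; then P = 9/16
P(red from Bag 2) = 41/80 ≈ 0.5125.

41/80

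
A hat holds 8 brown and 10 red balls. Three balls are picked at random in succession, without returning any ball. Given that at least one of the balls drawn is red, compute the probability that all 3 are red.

3/19

P(all 3 red) = C(10,3)/C(18,3) = 5/34; P(at least one red) = 1 − C(8,3)/C(18,3) = 95/102.
Since 'all 3 red' ⊆ 'at least one red', P(all 3 | at least one) = 5/34 / 95/102 = 3/19 ≈ 0.1579.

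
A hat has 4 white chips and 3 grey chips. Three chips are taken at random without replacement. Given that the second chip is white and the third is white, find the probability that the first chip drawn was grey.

3/5

P(first=grey and the second chip is white and the third is white) = (3/7)·(4/6)·(3/5) = 6/35.
P(E) = Σ over first color = 4/35 + 6/35 = 2/7.
By Bayes, P(first=grey | E) = 6/35 / 2/7 = 3/5 ≈ 0.6000.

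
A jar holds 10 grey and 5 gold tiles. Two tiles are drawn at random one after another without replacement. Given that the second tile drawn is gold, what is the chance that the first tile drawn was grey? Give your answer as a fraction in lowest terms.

P(first=grey and the second tile drawn is gold) = (10/15)·(5/14) = 5/21.
P(the second tile drawn is gold) = Σ over first color = 5/21 + 2/21 = 1/3.
By Bayes, P(first=grey | the second tile drawn is gold) = 5/21 / 1/3 = 5/7 ≈ 0.7143.

5/7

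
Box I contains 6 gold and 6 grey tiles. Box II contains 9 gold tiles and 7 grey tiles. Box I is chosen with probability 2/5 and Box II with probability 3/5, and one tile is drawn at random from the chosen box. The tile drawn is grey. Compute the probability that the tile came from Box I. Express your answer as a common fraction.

16/37

P(grey | Box I) = 1/2; P(grey | Box II) = 7/16.
P(grey) = 2/5·1/2 + 3/5·7/16 = 37/80.
By Bayes' rule, P(Box I | grey) = 1/5 / 37/80 = 16/37 ≈ 0.4324.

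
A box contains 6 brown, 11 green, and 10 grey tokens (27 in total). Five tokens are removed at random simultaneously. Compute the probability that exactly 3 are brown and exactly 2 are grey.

Unordered draws without replacement: count favorable combinations over C(27,5).
Favorable = C(6,3) · C(11,0) · C(10,2) = 900; total = C(27,5) = 80730.
P = 900/80730 = 10/897 ≈ 0.0111.

10/897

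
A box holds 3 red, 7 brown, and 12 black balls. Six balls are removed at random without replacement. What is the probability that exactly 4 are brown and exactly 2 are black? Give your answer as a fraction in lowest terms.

Unordered draws without replacement: count favorable combinations over C(22,6).
Favorable = C(3,0) · C(7,4) · C(12,2) = 2310; total = C(22,6) = 74613.
P = 2310/74613 = 10/323 ≈ 0.0310.

10/323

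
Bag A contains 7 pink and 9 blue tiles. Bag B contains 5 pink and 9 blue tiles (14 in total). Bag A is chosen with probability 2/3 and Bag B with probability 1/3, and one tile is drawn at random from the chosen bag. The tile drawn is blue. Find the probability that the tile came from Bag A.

7/11

P(blue | Bag A) = 9/16; P(blue | Bag B) = 9/14.
P(blue) = 2/3·9/16 + 1/3·9/14 = 33/56.
By Bayes' rule, P(Bag A | blue) = 3/8 / 33/56 = 7/11 ≈ 0.6364.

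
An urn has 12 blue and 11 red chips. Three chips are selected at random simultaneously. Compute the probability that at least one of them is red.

141/161

Use the complement: P(at least one red) = 1 − P(no red).
P(none) = C(12,3)/C(23,3) = 220/1771.
So P = 1 − 220/1771 = 141/161 ≈ 0.8758.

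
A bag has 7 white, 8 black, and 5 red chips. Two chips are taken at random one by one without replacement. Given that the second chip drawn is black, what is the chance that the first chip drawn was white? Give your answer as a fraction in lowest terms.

7/19

P(first=white and the second chip drawn is black) = (7/20)·(8/19) = 14/95.
P(the second chip drawn is black) = Σ over first color = 14/95 + 14/95 + 2/19 = 2/5.
By Bayes, P(first=white | the second chip drawn is black) = 14/95 / 2/5 = 7/19 ≈ 0.3684.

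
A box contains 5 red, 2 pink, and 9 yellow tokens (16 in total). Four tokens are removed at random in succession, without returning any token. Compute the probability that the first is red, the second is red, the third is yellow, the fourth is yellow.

Multiply the conditional probability of each draw in order, without replacement, so each draw removes one from its color and from the total.
P = (5/16) · (4/15) · (9/14) · (8/13) = 3/91 ≈ 0.0330.

3/91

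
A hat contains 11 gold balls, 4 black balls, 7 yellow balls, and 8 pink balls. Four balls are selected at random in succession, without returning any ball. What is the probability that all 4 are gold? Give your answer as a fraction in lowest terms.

22/1827

Unordered draws without replacement: count favorable combinations over C(30,4).
Favorable = C(11,4) · C(4,0) · C(7,0) · C(8,0) = 330; total = C(30,4) = 27405.
P = 330/27405 = 22/1827 ≈ 0.0120.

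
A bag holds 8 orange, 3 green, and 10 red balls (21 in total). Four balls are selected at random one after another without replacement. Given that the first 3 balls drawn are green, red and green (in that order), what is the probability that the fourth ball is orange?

After removing 2 green, 1 red, the bag has 8 orange out of 18 remaining.
P(fourth is orange | given) = 8/18 = 4/9 ≈ 0.4444.

4/9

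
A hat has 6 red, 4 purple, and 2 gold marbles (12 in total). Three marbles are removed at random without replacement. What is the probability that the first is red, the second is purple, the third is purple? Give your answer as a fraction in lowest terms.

Multiply the conditional probability of each draw in order, without replacement, so each draw removes one from its color and from the total.
P = (6/12) · (4/11) · (3/10) = 3/55 ≈ 0.0545.

3/55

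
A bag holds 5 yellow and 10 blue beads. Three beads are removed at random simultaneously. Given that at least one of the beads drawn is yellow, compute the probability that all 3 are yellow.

P(all 3 yellow) = C(5,3)/C(15,3) = 2/91; P(at least one yellow) = 1 − C(10,3)/C(15,3) = 67/91.
Since 'all 3 yellow' ⊆ 'at least one yellow', P(all 3 | at least one) = 2/91 / 67/91 = 2/67 ≈ 0.0299.

2/67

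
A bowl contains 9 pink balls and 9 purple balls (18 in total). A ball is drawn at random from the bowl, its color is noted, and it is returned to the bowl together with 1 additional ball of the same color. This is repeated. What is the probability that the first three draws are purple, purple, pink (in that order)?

Track the composition after each reinforcement of +1.
P = (9/18) · (10/19) · (9/20) = 9/76 ≈ 0.1184.

9/76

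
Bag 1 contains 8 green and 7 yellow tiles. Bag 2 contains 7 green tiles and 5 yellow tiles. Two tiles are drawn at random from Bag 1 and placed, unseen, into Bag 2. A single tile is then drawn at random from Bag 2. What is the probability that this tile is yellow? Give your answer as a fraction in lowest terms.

89/210

Condition on how many of the transferred tiles are yellow (from Bag 1: 7 yellow of 15; then Bag 2 has 14 total).
  0 yellow: C(7,0)C(8,2)/C(15,2) = 4/15; then P = 5/14
  1 yellow: C(7,1)C(8,1)/C(15,2) = 8/15; then P = 6/14
  2 yellow: C(7,2)C(8,0)/C(15,2) = 1/5; then P = 7/14
P(yellow from Bag 2) = 89/210 ≈ 0.4238.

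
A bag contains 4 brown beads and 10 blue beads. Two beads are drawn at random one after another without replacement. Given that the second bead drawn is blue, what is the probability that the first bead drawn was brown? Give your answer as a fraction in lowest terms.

4/13

P(first=brown and the second bead drawn is blue) = (4/14)·(10/13) = 20/91.
P(the second bead drawn is blue) = Σ over first color = 20/91 + 45/91 = 5/7.
By Bayes, P(first=brown | the second bead drawn is blue) = 20/91 / 5/7 = 4/13 ≈ 0.3077.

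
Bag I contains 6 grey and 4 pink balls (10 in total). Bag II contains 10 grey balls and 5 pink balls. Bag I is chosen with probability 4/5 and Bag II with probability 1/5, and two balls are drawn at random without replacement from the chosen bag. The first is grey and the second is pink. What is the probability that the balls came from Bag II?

25/137

P(E | Bag I) = 4/15; P(E | Bag II) = 5/21.
P(E) = 4/5·4/15 + 1/5·5/21 = 137/525.
By Bayes' rule, P(Bag II | E) = 1/21 / 137/525 = 25/137 ≈ 0.1825.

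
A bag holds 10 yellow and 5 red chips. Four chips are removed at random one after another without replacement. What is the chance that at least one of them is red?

Use the complement: P(at least one red) = 1 − P(no red).
P(none) = C(10,4)/C(15,4) = 210/1365.
So P = 1 − 210/1365 = 11/13 ≈ 0.8462.

11/13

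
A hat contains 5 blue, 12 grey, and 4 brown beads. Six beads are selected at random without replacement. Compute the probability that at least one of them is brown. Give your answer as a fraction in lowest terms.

44/57

Use the complement: P(at least one brown) = 1 − P(no brown).
P(none) = C(17,6)/C(21,6) = 12376/54264.
So P = 1 − 12376/54264 = 44/57 ≈ 0.7719.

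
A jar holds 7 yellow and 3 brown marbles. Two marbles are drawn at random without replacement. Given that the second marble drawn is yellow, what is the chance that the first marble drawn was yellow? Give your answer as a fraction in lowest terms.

2/3

P(first=yellow and the second marble drawn is yellow) = (7/10)·(6/9) = 7/15.
P(the second marble drawn is yellow) = Σ over first color = 7/15 + 7/30 = 7/10.
By Bayes, P(first=yellow | the second marble drawn is yellow) = 7/15 / 7/10 = 2/3 ≈ 0.6667.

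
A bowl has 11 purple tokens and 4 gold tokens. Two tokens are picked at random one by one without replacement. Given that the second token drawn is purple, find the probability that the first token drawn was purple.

P(first=purple and the second token drawn is purple) = (11/15)·(10/14) = 11/21.
P(the second token drawn is purple) = Σ over first color = 11/21 + 22/105 = 11/15.
By Bayes, P(first=purple | the second token drawn is purple) = 11/21 / 11/15 = 5/7 ≈ 0.7143.

5/7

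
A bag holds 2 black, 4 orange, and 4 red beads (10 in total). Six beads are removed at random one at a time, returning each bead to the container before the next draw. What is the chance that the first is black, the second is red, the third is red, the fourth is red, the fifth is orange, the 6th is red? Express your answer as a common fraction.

Multiply the conditional probability of each draw in order, with replacement (the composition resets each draw).
P = (2/10) · (4/10) · (4/10) · (4/10) · (4/10) · (4/10) = 32/15625 ≈ 0.0020.

32/15625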